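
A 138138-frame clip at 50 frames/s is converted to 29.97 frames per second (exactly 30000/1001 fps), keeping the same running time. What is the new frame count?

82800 frames

Target frames = source frames × (target rate / source rate) = 138138 × (30000/1001)/(50) = 138138 × 600/1001 = 82800.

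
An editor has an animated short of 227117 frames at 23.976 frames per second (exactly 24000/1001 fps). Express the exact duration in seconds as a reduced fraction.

Running time = 227117 ÷ (24000/1001) = 227117 × 1001/24000 = 227344117/24000 s.

227344117/24000 seconds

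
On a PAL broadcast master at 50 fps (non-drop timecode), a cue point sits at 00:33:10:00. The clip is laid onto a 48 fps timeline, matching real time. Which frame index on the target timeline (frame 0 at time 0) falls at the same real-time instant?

frame 95520

Source frame index: (0×3600 + 33×60 + 10) × 50 + 0 = 99500.
Real time: 99500 / (50) = 1990 s.
Target frame: (1990) × (48) = 95520.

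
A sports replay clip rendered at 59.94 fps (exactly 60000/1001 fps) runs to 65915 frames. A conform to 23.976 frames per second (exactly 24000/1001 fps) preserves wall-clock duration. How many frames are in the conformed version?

Frames at target rate = 65915 × (24000/1001) / (60000/1001) = 26366.

26366 frames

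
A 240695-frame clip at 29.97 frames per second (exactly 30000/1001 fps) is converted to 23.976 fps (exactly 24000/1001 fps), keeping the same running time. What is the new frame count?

192556 frames

Target frames = source frames × (target rate / source rate) = 240695 × (24000/1001)/(30000/1001) = 240695 × 4/5 = 192556.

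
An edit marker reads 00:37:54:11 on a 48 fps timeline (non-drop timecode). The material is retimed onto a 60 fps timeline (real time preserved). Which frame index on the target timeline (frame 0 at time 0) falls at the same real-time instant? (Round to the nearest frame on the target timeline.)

Source frame index: (0×3600 + 37×60 + 54) × 48 + 11 = 109163.
Real time: 109163 / (48) = 109163/48 s.
Target frame: (109163/48) × (60) = 545815/4 ≈ 136453.750 → 136454.

frame 136454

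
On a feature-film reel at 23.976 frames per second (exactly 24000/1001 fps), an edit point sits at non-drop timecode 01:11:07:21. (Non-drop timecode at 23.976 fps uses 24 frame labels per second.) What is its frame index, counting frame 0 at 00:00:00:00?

Total seconds to the label: (1 × 3600 + 11 × 60 + 7) = 4267.
Frame index = 4267 × 24 + 21 = 102429.

102429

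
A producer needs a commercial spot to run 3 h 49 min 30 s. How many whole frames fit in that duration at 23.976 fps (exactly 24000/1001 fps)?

330149 frames

3 h 49 min 30 s = 13770 s.
Frames = 13770 × 24000/1001 = 330480000/1001 ≈ 330149.8501.
Complete frames: 330149.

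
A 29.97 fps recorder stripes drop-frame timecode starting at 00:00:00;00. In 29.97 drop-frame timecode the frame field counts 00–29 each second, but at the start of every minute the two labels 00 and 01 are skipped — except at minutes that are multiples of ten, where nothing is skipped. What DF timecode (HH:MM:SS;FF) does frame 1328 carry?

00:00:44;08

Each 10-minute DF block holds 10 × 60 × 30 − 9 × 2 = 17982 frames. 1328 ÷ 17982 → 0 full blocks, remainder 1328.
Within the partial block the first minute is 1800 frames and each further minute 1798, so 0 further minute boundaries passed. Total skipped labels = 18 × 0 + 2 × 0 = 0.
Non-drop label index = 1328 + 0 = 1328; at 30 labels/s that is 00:00:44:08, i.e. DF 00:00:44;08.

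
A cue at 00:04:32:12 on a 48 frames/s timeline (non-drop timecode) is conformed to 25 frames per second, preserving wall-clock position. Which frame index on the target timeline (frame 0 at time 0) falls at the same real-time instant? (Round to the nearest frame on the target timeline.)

frame 6806

Source frame index: (0×3600 + 4×60 + 32) × 48 + 12 = 13068.
Real time: 13068 / (48) = 1089/4 s.
Target frame: (1089/4) × (25) = 27225/4 ≈ 6806.250 → 6806.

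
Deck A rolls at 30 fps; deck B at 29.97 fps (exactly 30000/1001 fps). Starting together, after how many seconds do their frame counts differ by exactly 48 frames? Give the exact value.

1601.6 seconds

The gap grows by |30000/1001 − 30| = 30/1001 frames per second.
Time for a 48-frame gap: 48 ÷ (30/1001) = 1601.6 s.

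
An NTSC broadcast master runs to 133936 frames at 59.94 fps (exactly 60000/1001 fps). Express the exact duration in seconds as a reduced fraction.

Running time = 133936 ÷ (60000/1001) = 133936 × 1001/60000 = 8379371/3750 s.

8379371/3750 seconds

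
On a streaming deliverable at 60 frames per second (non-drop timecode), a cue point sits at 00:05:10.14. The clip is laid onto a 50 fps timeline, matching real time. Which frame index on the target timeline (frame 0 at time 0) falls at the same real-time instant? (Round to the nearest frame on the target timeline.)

frame 15512

Source frame index: (0×3600 + 5×60 + 10) × 60 + 14 = 18614.
Real time: 18614 / (60) = 9307/30 s.
Target frame: (9307/30) × (50) = 46535/3 ≈ 15511.667 → 15512.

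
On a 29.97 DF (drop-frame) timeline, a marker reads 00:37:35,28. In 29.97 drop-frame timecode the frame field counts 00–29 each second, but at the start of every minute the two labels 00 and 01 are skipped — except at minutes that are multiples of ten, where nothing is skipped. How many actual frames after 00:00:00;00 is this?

67610

Complete 10-minute blocks: 3, each 17982 frames → 53946.
Remaining 7 whole minutes in the current block: 1800 + 6 × 1798 = 12588 frames.
Within the current minute: 35 × 30 + 28 − 2 = 1076 (labels ;00/;01 skipped at this minute). Total = 53946 + 12588 + 1076 = 67610.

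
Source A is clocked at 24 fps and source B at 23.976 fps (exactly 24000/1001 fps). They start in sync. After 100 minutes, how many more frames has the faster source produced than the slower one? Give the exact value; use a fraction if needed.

144000/1001 frames

100 min = 6000 s.
A emits 24 × 6000 = 144000 frames; B emits 24000/1001 × 6000 = 144000000/1001.
Difference = 144000/1001 frames (≈ 143.8561); B is behind A.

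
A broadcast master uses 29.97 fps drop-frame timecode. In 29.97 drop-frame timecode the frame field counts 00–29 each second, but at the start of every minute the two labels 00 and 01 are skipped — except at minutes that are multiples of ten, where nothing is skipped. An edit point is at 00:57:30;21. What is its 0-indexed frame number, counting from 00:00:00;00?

103417

Complete 10-minute blocks: 5, each 17982 frames → 89910.
Remaining 7 whole minutes in the current block: 1800 + 6 × 1798 = 12588 frames.
Within the current minute: 30 × 30 + 21 − 2 = 919 (labels ;00/;01 skipped at this minute). Total = 89910 + 12588 + 919 = 103417.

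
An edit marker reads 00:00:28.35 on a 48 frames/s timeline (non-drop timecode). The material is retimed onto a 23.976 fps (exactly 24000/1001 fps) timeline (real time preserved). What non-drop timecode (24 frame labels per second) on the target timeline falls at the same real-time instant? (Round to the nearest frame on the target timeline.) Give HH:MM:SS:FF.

00:00:28:17

Source frame index: (0×3600 + 0×60 + 28) × 48 + 35 = 1379.
Real time: 1379 / (48) = 1379/48 s.
Target frame: (1379/48) × (24000/1001) = 98500/143 ≈ 688.811 → 689.
At 24 labels/s: frame 689 → 00:00:28:17.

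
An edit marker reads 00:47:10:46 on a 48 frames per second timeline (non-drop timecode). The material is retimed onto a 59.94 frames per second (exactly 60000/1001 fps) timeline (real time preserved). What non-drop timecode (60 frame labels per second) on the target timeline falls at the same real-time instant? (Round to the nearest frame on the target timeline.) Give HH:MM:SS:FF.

00:47:08:08

Source frame index: (0×3600 + 47×60 + 10) × 48 + 46 = 135886.
Real time: 135886 / (48) = 67943/24 s.
Target frame: (67943/24) × (60000/1001) = 169857500/1001 ≈ 169687.812 → 169688.
At 60 labels/s: frame 169688 → 00:47:08:08.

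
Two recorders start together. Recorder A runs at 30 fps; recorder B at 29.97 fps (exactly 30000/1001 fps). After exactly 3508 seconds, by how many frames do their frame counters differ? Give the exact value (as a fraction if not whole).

105240/1001 frames

A emits 30 × 3508 = 105240 frames; B emits 30000/1001 × 3508 = 105240000/1001.
Difference = 105240/1001 frames (≈ 105.1349); B is behind A.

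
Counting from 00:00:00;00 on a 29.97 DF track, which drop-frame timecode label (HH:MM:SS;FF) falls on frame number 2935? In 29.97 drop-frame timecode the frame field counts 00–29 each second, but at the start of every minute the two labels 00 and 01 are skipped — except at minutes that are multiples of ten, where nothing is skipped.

Each 10-minute DF block holds 10 × 60 × 30 − 9 × 2 = 17982 frames. 2935 ÷ 17982 → 0 full blocks, remainder 2935.
Within the partial block the first minute is 1800 frames and each further minute 1798, so 1 further minute boundary passed. Total skipped labels = 18 × 0 + 2 × 1 = 2.
Non-drop label index = 2935 + 2 = 2937; at 30 labels/s that is 00:01:37:27, i.e. DF 00:01:37;27.

00:01:37;27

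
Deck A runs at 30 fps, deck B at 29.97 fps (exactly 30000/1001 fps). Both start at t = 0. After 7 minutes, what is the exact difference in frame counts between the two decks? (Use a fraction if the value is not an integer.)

7 min = 420 s.
A emits 30 × 420 = 12600 frames; B emits 30000/1001 × 420 = 1800000/143.
Difference = 1800/143 frames (≈ 12.5874); B is behind A.

1800/143 frames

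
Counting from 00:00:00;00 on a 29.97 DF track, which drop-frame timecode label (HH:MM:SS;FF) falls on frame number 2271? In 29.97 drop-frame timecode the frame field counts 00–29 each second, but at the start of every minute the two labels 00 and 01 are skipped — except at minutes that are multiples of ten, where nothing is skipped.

00:01:15;23

Each 10-minute DF block holds 10 × 60 × 30 − 9 × 2 = 17982 frames. 2271 ÷ 17982 → 0 full blocks, remainder 2271.
Within the partial block the first minute is 1800 frames and each further minute 1798, so 1 further minute boundary passed. Total skipped labels = 18 × 0 + 2 × 1 = 2.
Non-drop label index = 2271 + 2 = 2273; at 30 labels/s that is 00:01:15:23, i.e. DF 00:01:15;23.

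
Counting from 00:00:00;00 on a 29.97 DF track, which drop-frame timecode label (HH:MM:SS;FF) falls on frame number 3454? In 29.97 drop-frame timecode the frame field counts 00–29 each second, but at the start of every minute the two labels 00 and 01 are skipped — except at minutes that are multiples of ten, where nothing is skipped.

Each 10-minute DF block holds 10 × 60 × 30 − 9 × 2 = 17982 frames. 3454 ÷ 17982 → 0 full blocks, remainder 3454.
Within the partial block the first minute is 1800 frames and each further minute 1798, so 1 further minute boundary passed. Total skipped labels = 18 × 0 + 2 × 1 = 2.
Non-drop label index = 3454 + 2 = 3456; at 30 labels/s that is 00:01:55:06, i.e. DF 00:01:55;06.

00:01:55;06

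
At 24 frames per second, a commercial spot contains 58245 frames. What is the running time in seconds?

2426.875 seconds

Running time = 58245 / (24) = 2426.875 s.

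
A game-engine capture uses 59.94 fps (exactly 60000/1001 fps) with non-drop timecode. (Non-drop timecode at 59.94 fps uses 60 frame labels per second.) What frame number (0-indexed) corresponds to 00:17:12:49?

frame 61969

Total seconds to the label: (0 × 3600 + 17 × 60 + 12) = 1032.
Frame index = 1032 × 60 + 49 = 61969.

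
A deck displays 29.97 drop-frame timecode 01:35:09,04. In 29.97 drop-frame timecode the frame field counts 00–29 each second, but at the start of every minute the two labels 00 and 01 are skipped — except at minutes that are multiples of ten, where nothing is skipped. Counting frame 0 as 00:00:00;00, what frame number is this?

171102

Complete 10-minute blocks: 9, each 17982 frames → 161838.
Remaining 5 whole minutes in the current block: 1800 + 4 × 1798 = 8992 frames.
Within the current minute: 9 × 30 + 4 − 2 = 272 (labels ;00/;01 skipped at this minute). Total = 161838 + 8992 + 272 = 171102.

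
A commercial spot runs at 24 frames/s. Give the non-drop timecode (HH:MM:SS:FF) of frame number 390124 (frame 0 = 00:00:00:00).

04:30:55:04

390124 ÷ 24 = 16255 full seconds, remainder 4 frames.
16255 s = 4 h 30 min 55 s.
Timecode: 04:30:55:04.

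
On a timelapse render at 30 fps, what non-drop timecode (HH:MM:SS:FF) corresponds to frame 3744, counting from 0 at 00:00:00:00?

3744 ÷ 30 = 124 full seconds, remainder 24 frames.
124 s = 0 h 2 min 4 s.
Timecode: 00:02:04:24.

00:02:04:24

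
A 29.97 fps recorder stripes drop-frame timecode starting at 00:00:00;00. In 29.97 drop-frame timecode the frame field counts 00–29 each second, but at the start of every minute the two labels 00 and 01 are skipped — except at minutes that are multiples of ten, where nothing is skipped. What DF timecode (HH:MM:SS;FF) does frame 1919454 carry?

17:47:25;26

Each 10-minute DF block holds 10 × 60 × 30 − 9 × 2 = 17982 frames. 1919454 ÷ 17982 → 106 full blocks, remainder 13362.
Within the partial block the first minute is 1800 frames and each further minute 1798, so 7 further minute boundaries passed. Total skipped labels = 18 × 106 + 2 × 7 = 1922.
Non-drop label index = 1919454 + 1922 = 1921376; at 30 labels/s that is 17:47:25:26, i.e. DF 17:47:25;26.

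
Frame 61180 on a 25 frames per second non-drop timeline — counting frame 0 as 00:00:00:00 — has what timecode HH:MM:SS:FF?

00:40:47:05

61180 ÷ 25 = 2447 full seconds, remainder 5 frames.
2447 s = 0 h 40 min 47 s.
Timecode: 00:40:47:05.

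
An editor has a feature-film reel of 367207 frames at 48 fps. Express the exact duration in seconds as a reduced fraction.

367207/48 seconds

Running time = 367207 ÷ (48) = 367207 × 1/48 = 367207/48 s.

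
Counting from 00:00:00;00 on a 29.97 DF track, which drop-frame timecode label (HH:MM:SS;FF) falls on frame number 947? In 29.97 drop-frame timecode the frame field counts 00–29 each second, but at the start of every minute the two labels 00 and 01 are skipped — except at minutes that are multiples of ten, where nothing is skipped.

Ten DF minutes hold 17982 frames, so frame 947 lies in block 0 (frames 0–17981) with 947 frames into that block.
The block's first minute is 1800 frames and the rest 1798 each; 947 frames reaches minute 0, so 0 × 18 + 0 × 2 = 0 labels have been skipped so far.
Adding those back, label number 947 + 0 = 947 at 30 labels/s is 31 s + 17 f = 0 h 0 min 31 s frame 17, i.e. 00:00:31;17.

00:00:31;17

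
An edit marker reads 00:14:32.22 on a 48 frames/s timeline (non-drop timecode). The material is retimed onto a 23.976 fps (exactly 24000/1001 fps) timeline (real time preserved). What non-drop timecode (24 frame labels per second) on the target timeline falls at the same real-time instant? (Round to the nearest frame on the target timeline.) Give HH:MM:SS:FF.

Source frame index: (0×3600 + 14×60 + 32) × 48 + 22 = 41878.
Real time: 41878 / (48) = 20939/24 s.
Target frame: (20939/24) × (24000/1001) = 20939000/1001 ≈ 20918.082 → 20918.
At 24 labels/s: frame 20918 → 00:14:31:14.

00:14:31:14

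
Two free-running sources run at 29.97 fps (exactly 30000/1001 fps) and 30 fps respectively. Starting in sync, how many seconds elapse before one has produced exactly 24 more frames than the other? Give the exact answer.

800.8 seconds

The gap grows by |30 − 30000/1001| = 30/1001 frames per second.
Time for a 24-frame gap: 24 ÷ (30/1001) = 800.8 s.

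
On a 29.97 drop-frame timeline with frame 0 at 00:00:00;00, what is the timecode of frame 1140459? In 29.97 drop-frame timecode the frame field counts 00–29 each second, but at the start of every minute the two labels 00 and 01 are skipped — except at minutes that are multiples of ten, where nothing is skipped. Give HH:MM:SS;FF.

Ten DF minutes hold 17982 frames, so frame 1140459 lies in block 63 (frames 1132866–1150847) with 7593 frames into that block.
The block's first minute is 1800 frames and the rest 1798 each; 7593 frames reaches minute 4, so 63 × 18 + 4 × 2 = 1142 labels have been skipped so far.
Adding those back, label number 1140459 + 1142 = 1141601 at 30 labels/s is 38053 s + 11 f = 10 h 34 min 13 s frame 11, i.e. 10:34:13;11.

10:34:13;11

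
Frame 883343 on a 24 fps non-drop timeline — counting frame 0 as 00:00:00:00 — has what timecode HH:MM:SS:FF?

883343 ÷ 24 = 36805 full seconds, remainder 23 frames.
36805 s = 10 h 13 min 25 s.
Timecode: 10:13:25:23.

10:13:25:23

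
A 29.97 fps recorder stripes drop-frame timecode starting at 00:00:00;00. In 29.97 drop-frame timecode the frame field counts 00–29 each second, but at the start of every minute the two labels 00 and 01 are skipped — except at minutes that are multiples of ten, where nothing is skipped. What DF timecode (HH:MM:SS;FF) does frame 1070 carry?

Ten DF minutes hold 17982 frames, so frame 1070 lies in block 0 (frames 0–17981) with 1070 frames into that block.
The block's first minute is 1800 frames and the rest 1798 each; 1070 frames reaches minute 0, so 0 × 18 + 0 × 2 = 0 labels have been skipped so far.
Adding those back, label number 1070 + 0 = 1070 at 30 labels/s is 35 s + 20 f = 0 h 0 min 35 s frame 20, i.e. 00:00:35;20.

00:00:35;20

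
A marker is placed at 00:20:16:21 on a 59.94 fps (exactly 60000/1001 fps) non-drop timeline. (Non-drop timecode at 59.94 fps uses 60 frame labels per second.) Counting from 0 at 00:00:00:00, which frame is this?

Total seconds to the label: (0 × 3600 + 20 × 60 + 16) = 1216.
Frame index = 1216 × 60 + 21 = 72981.

72981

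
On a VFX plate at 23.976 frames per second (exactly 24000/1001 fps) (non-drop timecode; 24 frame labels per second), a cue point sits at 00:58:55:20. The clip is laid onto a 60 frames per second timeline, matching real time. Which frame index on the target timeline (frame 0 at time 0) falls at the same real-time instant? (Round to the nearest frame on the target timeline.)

Source frame index: (0×3600 + 58×60 + 55) × 24 + 20 = 84860.
Real time: 84860 / (24000/1001) = 4247243/1200 s.
Target frame: (4247243/1200) × (60) = 4247243/20 ≈ 212362.150 → 212362.

frame 212362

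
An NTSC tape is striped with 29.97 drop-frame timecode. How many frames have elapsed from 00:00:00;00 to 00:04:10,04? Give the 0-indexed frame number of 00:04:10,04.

As if non-drop at 30 labels/s: (0 × 3600 + 4 × 60 + 10) × 30 + 4 = 7504.
Minute boundaries passed: 4; those not divisible by 10: 4 − 0 = 4; dropped labels = 2 × 4 = 8.
Actual frame index = 7504 − 8 = 7496.

7496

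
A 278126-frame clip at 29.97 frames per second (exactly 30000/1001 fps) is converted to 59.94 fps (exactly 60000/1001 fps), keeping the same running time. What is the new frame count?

Target frames = source frames × (target rate / source rate) = 278126 × (60000/1001)/(30000/1001) = 278126 × 2 = 556252.

556252 frames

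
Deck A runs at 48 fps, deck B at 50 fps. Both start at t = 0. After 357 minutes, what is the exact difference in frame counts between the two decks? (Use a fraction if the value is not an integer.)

357 min = 21420 s.
A emits 48 × 21420 = 1028160 frames; B emits 50 × 21420 = 1071000.
Difference = 42840 frames; B is ahead of A.

42840 frames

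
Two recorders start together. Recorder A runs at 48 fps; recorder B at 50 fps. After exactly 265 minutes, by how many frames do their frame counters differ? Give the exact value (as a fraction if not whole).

265 min = 15900 s.
A emits 48 × 15900 = 763200 frames; B emits 50 × 15900 = 795000.
Difference = 31800 frames; B is ahead of A.

31800 frames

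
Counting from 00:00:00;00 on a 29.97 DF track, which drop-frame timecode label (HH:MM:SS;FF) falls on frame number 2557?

00:01:25;09

Ten DF minutes hold 17982 frames, so frame 2557 lies in block 0 (frames 0–17981) with 2557 frames into that block.
The block's first minute is 1800 frames and the rest 1798 each; 2557 frames reaches minute 1, so 0 × 18 + 1 × 2 = 2 labels have been skipped so far.
Adding those back, label number 2557 + 2 = 2559 at 30 labels/s is 85 s + 9 f = 0 h 1 min 25 s frame 9, i.e. 00:01:25;09.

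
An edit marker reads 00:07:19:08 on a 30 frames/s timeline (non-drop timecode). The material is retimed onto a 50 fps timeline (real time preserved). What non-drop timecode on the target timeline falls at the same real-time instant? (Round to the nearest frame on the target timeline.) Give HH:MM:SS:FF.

Source frame index: (0×3600 + 7×60 + 19) × 30 + 8 = 13178.
Real time: 13178 / (30) = 6589/15 s.
Target frame: (6589/15) × (50) = 65890/3 ≈ 21963.333 → 21963.
At 50 labels/s: frame 21963 → 00:07:19:13.

00:07:19:13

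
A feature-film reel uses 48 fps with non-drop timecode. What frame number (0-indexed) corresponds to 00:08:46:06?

25254

Total seconds to the label: (0 × 3600 + 8 × 60 + 46) = 526.
Frame index = 526 × 48 + 6 = 25254.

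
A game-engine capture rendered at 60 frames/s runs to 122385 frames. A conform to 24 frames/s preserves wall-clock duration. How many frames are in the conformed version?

48954 frames

Target frames = source frames × (target rate / source rate) = 122385 × (24)/(60) = 122385 × 2/5 = 48954.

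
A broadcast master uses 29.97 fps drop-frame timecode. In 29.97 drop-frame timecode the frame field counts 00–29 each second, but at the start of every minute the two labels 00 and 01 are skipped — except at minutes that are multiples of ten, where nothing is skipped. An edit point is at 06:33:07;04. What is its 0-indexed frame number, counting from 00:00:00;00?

706906

Complete 10-minute blocks: 39, each 17982 frames → 701298.
Remaining 3 whole minutes in the current block: 1800 + 2 × 1798 = 5396 frames.
Within the current minute: 7 × 30 + 4 − 2 = 212 (labels ;00/;01 skipped at this minute). Total = 701298 + 5396 + 212 = 706906.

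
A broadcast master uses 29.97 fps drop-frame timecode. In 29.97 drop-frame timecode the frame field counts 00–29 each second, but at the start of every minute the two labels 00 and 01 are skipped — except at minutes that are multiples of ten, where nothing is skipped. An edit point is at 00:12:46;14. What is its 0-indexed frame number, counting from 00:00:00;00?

As if non-drop at 30 labels/s: (0 × 3600 + 12 × 60 + 46) × 30 + 14 = 22994.
Minute boundaries passed: 12; those not divisible by 10: 12 − 1 = 11; dropped labels = 2 × 11 = 22.
Actual frame index = 22994 − 22 = 22972.

22972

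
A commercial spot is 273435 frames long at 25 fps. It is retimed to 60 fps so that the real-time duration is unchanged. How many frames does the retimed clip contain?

Target frames = source frames × (target rate / source rate) = 273435 × (60)/(25) = 273435 × 12/5 = 656244.

656244 frames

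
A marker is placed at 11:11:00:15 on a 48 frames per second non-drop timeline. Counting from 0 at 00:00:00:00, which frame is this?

Total seconds to the label: (11 × 3600 + 11 × 60 + 0) = 40260.
Frame index = 40260 × 48 + 15 = 1932495.

frame 1932495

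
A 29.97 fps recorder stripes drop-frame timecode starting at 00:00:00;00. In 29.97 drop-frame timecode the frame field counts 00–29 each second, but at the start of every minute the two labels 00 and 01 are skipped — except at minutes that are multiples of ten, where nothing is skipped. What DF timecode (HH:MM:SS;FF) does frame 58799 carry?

Each 10-minute DF block holds 10 × 60 × 30 − 9 × 2 = 17982 frames. 58799 ÷ 17982 → 3 full blocks, remainder 4853.
Within the partial block the first minute is 1800 frames and each further minute 1798, so 2 further minute boundaries passed. Total skipped labels = 18 × 3 + 2 × 2 = 58.
Non-drop label index = 58799 + 58 = 58857; at 30 labels/s that is 00:32:41:27, i.e. DF 00:32:41;27.

00:32:41;27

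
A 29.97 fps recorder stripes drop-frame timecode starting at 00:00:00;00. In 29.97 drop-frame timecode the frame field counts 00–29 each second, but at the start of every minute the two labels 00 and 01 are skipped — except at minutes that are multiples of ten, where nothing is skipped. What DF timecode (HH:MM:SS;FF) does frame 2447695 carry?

22:41:11;15

Each 10-minute DF block holds 10 × 60 × 30 − 9 × 2 = 17982 frames. 2447695 ÷ 17982 → 136 full blocks, remainder 2143.
Within the partial block the first minute is 1800 frames and each further minute 1798, so 1 further minute boundary passed. Total skipped labels = 18 × 136 + 2 × 1 = 2450.
Non-drop label index = 2447695 + 2450 = 2450145; at 30 labels/s that is 22:41:11:15, i.e. DF 22:41:11;15.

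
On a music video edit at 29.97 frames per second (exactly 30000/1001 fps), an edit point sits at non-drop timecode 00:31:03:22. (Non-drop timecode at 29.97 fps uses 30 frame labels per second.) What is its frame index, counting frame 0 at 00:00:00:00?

55912

Total seconds to the label: (0 × 3600 + 31 × 60 + 3) = 1863.
Frame index = 1863 × 30 + 22 = 55912.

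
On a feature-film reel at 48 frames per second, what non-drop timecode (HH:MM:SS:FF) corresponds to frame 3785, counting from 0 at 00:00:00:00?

00:01:18:41

3785 ÷ 48 = 78 full seconds, remainder 41 frames.
78 s = 0 h 1 min 18 s.
Timecode: 00:01:18:41.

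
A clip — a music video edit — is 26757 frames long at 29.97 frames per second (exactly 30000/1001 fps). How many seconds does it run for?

Running time = 26757 / (30000/1001) = 892.7919 s.

892.7919 seconds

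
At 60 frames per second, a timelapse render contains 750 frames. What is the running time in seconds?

Running time = 750 / (60) = 12.5 s.

12.5 seconds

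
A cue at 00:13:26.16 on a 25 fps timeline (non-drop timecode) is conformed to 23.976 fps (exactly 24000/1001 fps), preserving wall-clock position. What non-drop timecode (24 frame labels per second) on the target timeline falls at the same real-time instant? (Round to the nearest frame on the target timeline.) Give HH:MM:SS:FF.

Source frame index: (0×3600 + 13×60 + 26) × 25 + 16 = 20166.
Real time: 20166 / (25) = 20166/25 s.
Target frame: (20166/25) × (24000/1001) = 19359360/1001 ≈ 19340.020 → 19340.
At 24 labels/s: frame 19340 → 00:13:25:20.

00:13:25:20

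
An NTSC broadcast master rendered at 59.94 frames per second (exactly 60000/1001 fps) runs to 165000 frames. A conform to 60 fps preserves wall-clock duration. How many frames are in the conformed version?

165165 frames

Target frames = source frames × (target rate / source rate) = 165000 × (60)/(60000/1001) = 165000 × 1001/1000 = 165165.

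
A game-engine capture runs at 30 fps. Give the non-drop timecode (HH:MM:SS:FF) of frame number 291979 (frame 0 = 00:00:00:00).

291979 ÷ 30 = 9732 full seconds, remainder 19 frames.
9732 s = 2 h 42 min 12 s.
Timecode: 02:42:12:19.

02:42:12:19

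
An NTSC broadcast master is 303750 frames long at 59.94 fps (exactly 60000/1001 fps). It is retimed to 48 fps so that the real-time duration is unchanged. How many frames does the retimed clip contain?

243243 frames

Target frames = source frames × (target rate / source rate) = 303750 × (48)/(60000/1001) = 303750 × 1001/1250 = 243243.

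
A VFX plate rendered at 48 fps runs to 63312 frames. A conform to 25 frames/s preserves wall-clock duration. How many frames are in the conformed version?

Target frames = source frames × (target rate / source rate) = 63312 × (25)/(48) = 63312 × 25/48 = 32975.

32975 frames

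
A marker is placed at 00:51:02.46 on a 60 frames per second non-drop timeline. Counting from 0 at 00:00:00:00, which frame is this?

Total seconds to the label: (0 × 3600 + 51 × 60 + 2) = 3062.
Frame index = 3062 × 60 + 46 = 183766.

183766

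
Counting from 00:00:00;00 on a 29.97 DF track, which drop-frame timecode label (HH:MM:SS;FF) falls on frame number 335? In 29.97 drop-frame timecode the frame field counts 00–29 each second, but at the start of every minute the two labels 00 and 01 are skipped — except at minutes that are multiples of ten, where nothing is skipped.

Ten DF minutes hold 17982 frames, so frame 335 lies in block 0 (frames 0–17981) with 335 frames into that block.
The block's first minute is 1800 frames and the rest 1798 each; 335 frames reaches minute 0, so 0 × 18 + 0 × 2 = 0 labels have been skipped so far.
Adding those back, label number 335 + 0 = 335 at 30 labels/s is 11 s + 5 f = 0 h 0 min 11 s frame 5, i.e. 00:00:11;05.

00:00:11;05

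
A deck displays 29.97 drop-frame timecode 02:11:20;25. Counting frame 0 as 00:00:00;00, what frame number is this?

Complete 10-minute blocks: 13, each 17982 frames → 233766.
Remaining 1 whole minute in the current block: 1800 + 0 × 1798 = 1800 frames.
Within the current minute: 20 × 30 + 25 − 2 = 623 (labels ;00/;01 skipped at this minute). Total = 233766 + 1800 + 623 = 236189.

236189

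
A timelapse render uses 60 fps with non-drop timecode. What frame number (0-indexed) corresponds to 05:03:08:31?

frame 1091311

Total seconds to the label: (5 × 3600 + 3 × 60 + 8) = 18188.
Frame index = 18188 × 60 + 31 = 1091311.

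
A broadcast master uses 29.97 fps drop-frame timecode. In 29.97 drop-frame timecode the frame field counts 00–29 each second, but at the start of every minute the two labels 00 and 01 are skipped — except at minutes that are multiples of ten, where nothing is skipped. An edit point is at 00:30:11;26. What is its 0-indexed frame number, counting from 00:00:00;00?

As if non-drop at 30 labels/s: (0 × 3600 + 30 × 60 + 11) × 30 + 26 = 54356.
Minute boundaries passed: 30; those not divisible by 10: 30 − 3 = 27; dropped labels = 2 × 27 = 54.
Actual frame index = 54356 − 54 = 54302.

54302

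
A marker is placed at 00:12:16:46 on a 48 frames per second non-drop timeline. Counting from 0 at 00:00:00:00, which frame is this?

35374

Total seconds to the label: (0 × 3600 + 12 × 60 + 16) = 736.
Frame index = 736 × 48 + 46 = 35374.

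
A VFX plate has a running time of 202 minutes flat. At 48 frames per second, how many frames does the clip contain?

202 min = 12120 s.
Frames = 12120 × 48 = 581760.

581760 frames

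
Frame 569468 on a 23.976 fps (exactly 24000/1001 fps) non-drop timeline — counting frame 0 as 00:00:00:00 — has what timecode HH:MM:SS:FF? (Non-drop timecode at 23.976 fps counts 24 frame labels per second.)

569468 ÷ 24 = 23727 full seconds, remainder 20 frames.
23727 s = 6 h 35 min 27 s.
Timecode: 06:35:27:20.

06:35:27:20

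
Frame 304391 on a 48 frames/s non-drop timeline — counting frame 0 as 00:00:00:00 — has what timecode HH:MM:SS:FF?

01:45:41:23

304391 ÷ 48 = 6341 full seconds, remainder 23 frames.
6341 s = 1 h 45 min 41 s.
Timecode: 01:45:41:23.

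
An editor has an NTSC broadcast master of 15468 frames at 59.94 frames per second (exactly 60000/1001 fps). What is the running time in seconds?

258.0578 seconds

Running time = 15468 / (60000/1001) = 258.0578 s.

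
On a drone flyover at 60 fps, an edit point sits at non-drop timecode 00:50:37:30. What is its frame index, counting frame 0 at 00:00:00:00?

182250

Total seconds to the label: (0 × 3600 + 50 × 60 + 37) = 3037.
Frame index = 3037 × 60 + 30 = 182250.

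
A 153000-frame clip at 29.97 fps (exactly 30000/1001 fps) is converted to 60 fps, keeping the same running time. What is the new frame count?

306306 frames

Target frames = source frames × (target rate / source rate) = 153000 × (60)/(30000/1001) = 153000 × 1001/500 = 306306.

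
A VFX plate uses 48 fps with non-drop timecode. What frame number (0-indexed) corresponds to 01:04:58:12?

Total seconds to the label: (1 × 3600 + 4 × 60 + 58) = 3898.
Frame index = 3898 × 48 + 12 = 187116.

187116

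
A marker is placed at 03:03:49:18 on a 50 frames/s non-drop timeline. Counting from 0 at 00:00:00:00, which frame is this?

frame 551468

Total seconds to the label: (3 × 3600 + 3 × 60 + 49) = 11029.
Frame index = 11029 × 50 + 18 = 551468.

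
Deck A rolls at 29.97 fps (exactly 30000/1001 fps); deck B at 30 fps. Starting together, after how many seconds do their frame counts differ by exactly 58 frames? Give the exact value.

29029/15 seconds

The gap grows by |30 − 30000/1001| = 30/1001 frames per second.
Time for a 58-frame gap: 58 ÷ (30/1001) = 29029/15 s.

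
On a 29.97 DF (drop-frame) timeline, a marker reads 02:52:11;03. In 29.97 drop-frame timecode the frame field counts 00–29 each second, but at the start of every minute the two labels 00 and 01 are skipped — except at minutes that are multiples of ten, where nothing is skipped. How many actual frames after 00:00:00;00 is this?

Complete 10-minute blocks: 17, each 17982 frames → 305694.
Remaining 2 whole minutes in the current block: 1800 + 1 × 1798 = 3598 frames.
Within the current minute: 11 × 30 + 3 − 2 = 331 (labels ;00/;01 skipped at this minute). Total = 305694 + 3598 + 331 = 309623.

309623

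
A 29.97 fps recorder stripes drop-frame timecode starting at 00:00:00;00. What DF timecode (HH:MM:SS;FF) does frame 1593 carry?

00:00:53;03

Each 10-minute DF block holds 10 × 60 × 30 − 9 × 2 = 17982 frames. 1593 ÷ 17982 → 0 full blocks, remainder 1593.
Within the partial block the first minute is 1800 frames and each further minute 1798, so 0 further minute boundaries passed. Total skipped labels = 18 × 0 + 2 × 0 = 0.
Non-drop label index = 1593 + 0 = 1593; at 30 labels/s that is 00:00:53:03, i.e. DF 00:00:53;03.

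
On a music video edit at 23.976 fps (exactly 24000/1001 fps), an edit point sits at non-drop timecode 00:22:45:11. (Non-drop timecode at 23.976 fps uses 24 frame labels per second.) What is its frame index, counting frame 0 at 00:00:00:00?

frame 32771

Total seconds to the label: (0 × 3600 + 22 × 60 + 45) = 1365.
Frame index = 1365 × 24 + 11 = 32771.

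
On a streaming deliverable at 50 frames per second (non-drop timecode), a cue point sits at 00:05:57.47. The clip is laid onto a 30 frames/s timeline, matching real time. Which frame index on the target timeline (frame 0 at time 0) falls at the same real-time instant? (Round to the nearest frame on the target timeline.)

frame 10738

Source frame index: (0×3600 + 5×60 + 57) × 50 + 47 = 17897.
Real time: 17897 / (50) = 17897/50 s.
Target frame: (17897/50) × (30) = 53691/5 ≈ 10738.200 → 10738.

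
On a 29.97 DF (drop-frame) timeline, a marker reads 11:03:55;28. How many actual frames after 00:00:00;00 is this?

1193884

As if non-drop at 30 labels/s: (11 × 3600 + 3 × 60 + 55) × 30 + 28 = 1195078.
Minute boundaries passed: 663; those not divisible by 10: 663 − 66 = 597; dropped labels = 2 × 597 = 1194.
Actual frame index = 1195078 − 1194 = 1193884.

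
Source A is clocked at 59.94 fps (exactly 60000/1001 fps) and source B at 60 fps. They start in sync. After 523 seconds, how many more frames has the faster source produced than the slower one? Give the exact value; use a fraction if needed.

A emits 60000/1001 × 523 = 31380000/1001 frames; B emits 60 × 523 = 31380.
Difference = 31380/1001 frames (≈ 31.3487); B is ahead of A.

31380/1001 frames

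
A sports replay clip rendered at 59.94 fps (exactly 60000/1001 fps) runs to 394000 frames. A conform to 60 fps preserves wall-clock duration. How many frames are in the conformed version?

394394 frames

Target frames = source frames × (target rate / source rate) = 394000 × (60)/(60000/1001) = 394000 × 1001/1000 = 394394.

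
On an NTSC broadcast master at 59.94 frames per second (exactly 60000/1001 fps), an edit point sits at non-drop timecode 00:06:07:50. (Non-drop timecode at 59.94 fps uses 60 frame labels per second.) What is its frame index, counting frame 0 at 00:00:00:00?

Total seconds to the label: (0 × 3600 + 6 × 60 + 7) = 367.
Frame index = 367 × 60 + 50 = 22070.

22070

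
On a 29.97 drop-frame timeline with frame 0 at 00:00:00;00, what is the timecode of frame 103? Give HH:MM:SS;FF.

00:00:03;13

Ten DF minutes hold 17982 frames, so frame 103 lies in block 0 (frames 0–17981) with 103 frames into that block.
The block's first minute is 1800 frames and the rest 1798 each; 103 frames reaches minute 0, so 0 × 18 + 0 × 2 = 0 labels have been skipped so far.
Adding those back, label number 103 + 0 = 103 at 30 labels/s is 3 s + 13 f = 0 h 0 min 3 s frame 13, i.e. 00:00:03;13.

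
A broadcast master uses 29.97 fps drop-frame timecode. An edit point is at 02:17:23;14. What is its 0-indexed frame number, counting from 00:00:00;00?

As if non-drop at 30 labels/s: (2 × 3600 + 17 × 60 + 23) × 30 + 14 = 247304.
Minute boundaries passed: 137; those not divisible by 10: 137 − 13 = 124; dropped labels = 2 × 124 = 248.
Actual frame index = 247304 − 248 = 247056.

247056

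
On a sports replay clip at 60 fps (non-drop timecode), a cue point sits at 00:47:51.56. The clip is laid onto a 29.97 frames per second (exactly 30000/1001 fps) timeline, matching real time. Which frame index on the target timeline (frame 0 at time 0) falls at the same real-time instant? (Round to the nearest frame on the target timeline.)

frame 86072

Source frame index: (0×3600 + 47×60 + 51) × 60 + 56 = 172316.
Real time: 172316 / (60) = 43079/15 s.
Target frame: (43079/15) × (30000/1001) = 86158000/1001 ≈ 86071.928 → 86072.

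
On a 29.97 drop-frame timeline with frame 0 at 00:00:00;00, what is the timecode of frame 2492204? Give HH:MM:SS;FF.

23:05:56;18

Each 10-minute DF block holds 10 × 60 × 30 − 9 × 2 = 17982 frames. 2492204 ÷ 17982 → 138 full blocks, remainder 10688.
Within the partial block the first minute is 1800 frames and each further minute 1798, so 5 further minute boundaries passed. Total skipped labels = 18 × 138 + 2 × 5 = 2494.
Non-drop label index = 2492204 + 2494 = 2494698; at 30 labels/s that is 23:05:56:18, i.e. DF 23:05:56;18.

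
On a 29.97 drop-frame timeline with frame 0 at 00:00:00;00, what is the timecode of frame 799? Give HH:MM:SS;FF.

00:00:26;19

Ten DF minutes hold 17982 frames, so frame 799 lies in block 0 (frames 0–17981) with 799 frames into that block.
The block's first minute is 1800 frames and the rest 1798 each; 799 frames reaches minute 0, so 0 × 18 + 0 × 2 = 0 labels have been skipped so far.
Adding those back, label number 799 + 0 = 799 at 30 labels/s is 26 s + 19 f = 0 h 0 min 26 s frame 19, i.e. 00:00:26;19.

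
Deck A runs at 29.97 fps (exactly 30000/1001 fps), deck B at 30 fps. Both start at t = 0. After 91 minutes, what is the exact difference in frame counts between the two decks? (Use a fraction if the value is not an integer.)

91 min = 5460 s.
A emits 30000/1001 × 5460 = 1800000/11 frames; B emits 30 × 5460 = 163800.
Difference = 1800/11 frames (≈ 163.6364); B is ahead of A.

1800/11 frames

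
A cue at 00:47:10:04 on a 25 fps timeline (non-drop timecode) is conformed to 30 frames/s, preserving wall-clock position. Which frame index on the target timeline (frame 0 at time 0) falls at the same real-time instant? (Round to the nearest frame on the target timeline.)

frame 84905

Source frame index: (0×3600 + 47×60 + 10) × 25 + 4 = 70754.
Real time: 70754 / (25) = 70754/25 s.
Target frame: (70754/25) × (30) = 424524/5 ≈ 84904.800 → 84905.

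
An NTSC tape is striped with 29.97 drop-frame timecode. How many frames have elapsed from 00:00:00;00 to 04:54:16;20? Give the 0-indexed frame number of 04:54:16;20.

529170

Complete 10-minute blocks: 29, each 17982 frames → 521478.
Remaining 4 whole minutes in the current block: 1800 + 3 × 1798 = 7194 frames.
Within the current minute: 16 × 30 + 20 − 2 = 498 (labels ;00/;01 skipped at this minute). Total = 521478 + 7194 + 498 = 529170.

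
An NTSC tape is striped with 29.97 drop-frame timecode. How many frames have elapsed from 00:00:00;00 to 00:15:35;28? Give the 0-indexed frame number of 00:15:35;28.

28050

Complete 10-minute blocks: 1, each 17982 frames → 17982.
Remaining 5 whole minutes in the current block: 1800 + 4 × 1798 = 8992 frames.
Within the current minute: 35 × 30 + 28 − 2 = 1076 (labels ;00/;01 skipped at this minute). Total = 17982 + 8992 + 1076 = 28050.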